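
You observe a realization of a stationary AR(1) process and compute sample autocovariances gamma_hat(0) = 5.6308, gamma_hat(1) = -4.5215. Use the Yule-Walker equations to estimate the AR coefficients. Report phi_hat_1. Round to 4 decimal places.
\hat\phi_{1} = -0.8030

The Yule-Walker equations for an AR(p) process read, in matrix form,
  Gamma_p phi = r_p,   with   (Gamma_p)_{ij} = gamma(|i - j|),
                       (r_p)_i = gamma(i),   i,j = 1..p.
Substitute the sample gammas (Toeplitz matrix and right-hand side of size 1):
  Gamma_p = [[5.6308]]
  r_p     = [-4.5215]
With p = 1 this is the single equation gamma(0) phi_1 = gamma(1):
  phi_hat_1 = gamma(1) / gamma(0) = -4.5215 / 5.6308 = -0.8030.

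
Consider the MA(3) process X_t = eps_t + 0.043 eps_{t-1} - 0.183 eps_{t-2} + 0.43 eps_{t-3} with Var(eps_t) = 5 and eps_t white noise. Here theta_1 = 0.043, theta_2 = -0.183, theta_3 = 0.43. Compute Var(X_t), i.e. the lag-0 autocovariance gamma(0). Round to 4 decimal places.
\gamma(0) = 6.1012

For an MA(q) process X_t = eps_t + sum_i theta_i eps_{t-i} with
Var(eps_t) = sigma^2, the variance is
  gamma(0) = sigma^2 * (1 + sum_i theta_i^2).
  sum_i theta_i^2 = (0.043)^2 + (-0.183)^2 + (0.43)^2 = 0.001849 + 0.033489 + 0.1849 = 0.220238.
  gamma(0) = 5 * (1 + 0.220238) = 5 * 1.220238 = 6.10119, which rounds to 6.1012.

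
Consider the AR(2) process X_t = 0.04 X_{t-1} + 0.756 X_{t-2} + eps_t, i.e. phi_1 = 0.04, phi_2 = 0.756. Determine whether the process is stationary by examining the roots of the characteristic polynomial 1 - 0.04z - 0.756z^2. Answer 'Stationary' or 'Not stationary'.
\text{Stationary}

The AR(p) characteristic polynomial is P(z) = 1 - 0.04z - 0.756z^2.
Stationarity requires all roots to lie outside the unit circle, i.e. |z| > 1 for every root.
Set 1 + (-0.04) z + (-0.756) z^2 = 0, i.e. a z^2 + b z + c = 0 with a = -0.756, b = -0.04, c = 1.
Discriminant D = b^2 - 4ac = (-0.04)^2 - 4*(-0.756)*1 = 0.0016 - (-3.024) = 3.0256.
D >= 0, so the roots are real: z = (-b +/- sqrt(D)) / (2a) = (0.04 +/- 1.739425) / (-1.512).
  z_1 = (0.04 + 1.739425) / (-1.512) = -1.1769,   |z_1| = 1.1769.
  z_2 = (0.04 - 1.739425) / (-1.512) = 1.124,   |z_2| = 1.124.
Moduli of all roots: 1.1769, 1.1240.
All moduli strictly greater than 1? Yes.
Verdict: Stationary.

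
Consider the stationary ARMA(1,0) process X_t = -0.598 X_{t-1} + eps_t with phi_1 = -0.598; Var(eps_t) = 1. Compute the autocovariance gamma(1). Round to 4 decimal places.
\gamma(1) = -0.9309

Multiply the model equation by X_{t-k} and take expectations. With theta_0 = psi_0 = 1 and psi_j the MA(infinity) weights, this gives
  gamma(k) - sum_i phi_i gamma(k-i) = c_k,
  c_k = sigma^2 * sum_{j=k..q} theta_j psi_{j-k}   (c_k = 0 for k > q),
using gamma(-m) = gamma(m).
Pure AR (q = 0): c_0 = sigma^2 = 1, c_k = 0 for k >= 1.
Equations for k = 0 and k = 1 (AR order 1):
  gamma(0) = phi_1 gamma(1) + c_0
  gamma(1) = phi_1 gamma(0) + c_1
Substituting the second into the first: gamma(0) (1 - phi_1^2) = c_0 + phi_1 c_1, so
  gamma(0) = c_0 / (1 - phi_1^2) = 1 / (1 - (-0.598)^2) = 1 / 0.642396 = 1.556672.
  gamma(1) = phi_1 gamma(0) = (-0.598)(1.556672) = -0.93089.
Therefore gamma(1) = -0.9309 (to 4 decimal places).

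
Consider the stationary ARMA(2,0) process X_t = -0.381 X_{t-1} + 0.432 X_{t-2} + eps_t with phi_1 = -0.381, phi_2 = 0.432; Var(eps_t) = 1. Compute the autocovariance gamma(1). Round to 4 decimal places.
\gamma(1) = -1.4993

Multiply the model equation by X_{t-k} and take expectations. With theta_0 = psi_0 = 1 and psi_j the MA(infinity) weights, this gives
  gamma(k) - sum_i phi_i gamma(k-i) = c_k,
  c_k = sigma^2 * sum_{j=k..q} theta_j psi_{j-k}   (c_k = 0 for k > q),
using gamma(-m) = gamma(m).
Pure AR (q = 0): c_0 = sigma^2 = 1, c_k = 0 for k >= 1.
Equations for k = 0, 1, 2 (AR order 2, c_2 = 0):
  (E0) gamma(0) = phi_1 gamma(1) + phi_2 gamma(2) + c_0
  (E1) gamma(1) = phi_1 gamma(0) + phi_2 gamma(1) + c_1
  (E2) gamma(2) = phi_1 gamma(1) + phi_2 gamma(0)
From (E1): gamma(1) = A gamma(0) + B with
  A = phi_1 / (1 - phi_2) = -0.381 / 0.568 = -0.670775,   B = c_1 / (1 - phi_2) = 0 / 0.568 = 0.
Insert (E2) into (E0): gamma(0) (1 - phi_2^2) = phi_1 (1 + phi_2) gamma(1) + c_0.
  phi_1 (1 + phi_2) = (-0.381)(1.432) = -0.545592,   1 - phi_2^2 = 0.813376.
Replace gamma(1) by A gamma(0) + B and collect gamma(0):
  gamma(0) [0.813376 - (-0.545592)(-0.670775)] = c_0 = 1
  gamma(0) * 0.447407 = 1
  gamma(0) = 1 / 0.447407 = 2.235103.
  gamma(1) = A gamma(0) = (-0.670775)(2.235103) = -1.49925.
Therefore gamma(1) = -1.4993 (to 4 decimal places).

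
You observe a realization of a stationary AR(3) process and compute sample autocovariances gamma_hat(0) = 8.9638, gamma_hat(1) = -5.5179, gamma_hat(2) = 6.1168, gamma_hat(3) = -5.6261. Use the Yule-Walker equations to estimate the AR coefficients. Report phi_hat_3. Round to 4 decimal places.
\hat\phi_{3} = -0.2370

The Yule-Walker equations for an AR(p) process read, in matrix form,
  Gamma_p phi = r_p,   with   (Gamma_p)_{ij} = gamma(|i - j|),
                       (r_p)_i = gamma(i),   i,j = 1..p.
Substitute the sample gammas (Toeplitz matrix and right-hand side of size 3):
  Gamma_p = [[8.9638, -5.5179, 6.1168], [-5.5179, 8.9638, -5.5179], [6.1168, -5.5179, 8.9638]]
  r_p     = [-5.5179, 6.1168, -5.6261]
Written out (R1..R3):
  (R1) 8.9638 phi_1 - 5.5179 phi_2 + 6.1168 phi_3 = -5.5179
  (R2) -5.5179 phi_1 + 8.9638 phi_2 - 5.5179 phi_3 = 6.1168
  (R3) 6.1168 phi_1 - 5.5179 phi_2 + 8.9638 phi_3 = -5.6261
Gaussian elimination:
  R2 <- R2 - (-5.5179/8.9638) R1 = R2 - (-0.615576) R1:  5.567113 phi_2 - 1.752545 phi_3 = 2.720113
  R3 <- R3 - (6.1168/8.9638) R1 = R3 - (0.682389) R1:  -1.752545 phi_2 + 4.789762 phi_3 = -1.860745
  R3 <- R3 - (-1.752545/5.567113) R2 = R3 - (-0.314803) R2:  4.238055 phi_3 = -1.004445
Back-substitution:
  phi_hat_3 = -1.004445 / 4.238055 = -0.237006
  phi_hat_2 = (2.720113 - (-1.752545)(-0.237006)) / 5.567113 = 0.413994
  phi_hat_1 = (-5.5179 - (-5.5179)(0.413994) - (6.1168)(-0.237006)) / 8.9638 = -0.199001
So phi_hat = [-0.1990, 0.4140, -0.2370].
Therefore phi_hat_3 = -0.2370.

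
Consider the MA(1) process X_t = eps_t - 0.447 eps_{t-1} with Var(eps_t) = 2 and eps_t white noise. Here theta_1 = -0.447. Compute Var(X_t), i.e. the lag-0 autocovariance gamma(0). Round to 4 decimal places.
\gamma(0) = 2.3996

For an MA(q) process X_t = eps_t + sum_i theta_i eps_{t-i} with
Var(eps_t) = sigma^2, the variance is
  gamma(0) = sigma^2 * (1 + sum_i theta_i^2).
  sum_i theta_i^2 = (-0.447)^2 = 0.199809.
  gamma(0) = 2 * (1 + 0.199809) = 2 * 1.199809 = 2.399618, which rounds to 2.3996.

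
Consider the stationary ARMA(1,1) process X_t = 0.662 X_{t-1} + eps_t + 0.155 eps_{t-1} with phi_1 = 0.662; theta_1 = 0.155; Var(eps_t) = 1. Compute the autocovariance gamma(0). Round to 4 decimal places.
\gamma(0) = 2.1882

Multiply the model equation by X_{t-k} and take expectations. With theta_0 = psi_0 = 1 and psi_j the MA(infinity) weights, this gives
  gamma(k) - sum_i phi_i gamma(k-i) = c_k,
  c_k = sigma^2 * sum_{j=k..q} theta_j psi_{j-k}   (c_k = 0 for k > q),
using gamma(-m) = gamma(m).
psi-weights needed (psi_j = theta_j + sum_i phi_i psi_{j-i}):
  psi_1 = theta_1 + phi_1 = 0.155 + (0.662) = 0.817
Right-hand sides:
  c_0 = sigma^2 (1 + theta_1 psi_1) = 1 * (1 + (0.155)(0.817)) = 1 * 1.126635 = 1.126635
  c_1 = sigma^2 theta_1 = 1 * (0.155) = 0.155
  c_2 = 0
Equations for k = 0 and k = 1 (AR order 1):
  gamma(0) = phi_1 gamma(1) + c_0
  gamma(1) = phi_1 gamma(0) + c_1
Substituting the second into the first: gamma(0) (1 - phi_1^2) = c_0 + phi_1 c_1, so
  gamma(0) = (c_0 + phi_1 c_1) / (1 - phi_1^2) = (1.126635 + (0.662)(0.155)) / (1 - (0.662)^2) = 1.229245 / 0.561756 = 2.188219.
Therefore gamma(0) = 2.1882 (to 4 decimal places).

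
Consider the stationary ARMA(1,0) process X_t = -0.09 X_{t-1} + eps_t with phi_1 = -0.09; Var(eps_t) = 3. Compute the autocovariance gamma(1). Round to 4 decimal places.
\gamma(1) = -0.2722

Multiply the model equation by X_{t-k} and take expectations. With theta_0 = psi_0 = 1 and psi_j the MA(infinity) weights, this gives
  gamma(k) - sum_i phi_i gamma(k-i) = c_k,
  c_k = sigma^2 * sum_{j=k..q} theta_j psi_{j-k}   (c_k = 0 for k > q),
using gamma(-m) = gamma(m).
Pure AR (q = 0): c_0 = sigma^2 = 3, c_k = 0 for k >= 1.
Equations for k = 0 and k = 1 (AR order 1):
  gamma(0) = phi_1 gamma(1) + c_0
  gamma(1) = phi_1 gamma(0) + c_1
Substituting the second into the first: gamma(0) (1 - phi_1^2) = c_0 + phi_1 c_1, so
  gamma(0) = c_0 / (1 - phi_1^2) = 3 / (1 - (-0.09)^2) = 3 / 0.9919 = 3.024498.
  gamma(1) = phi_1 gamma(0) = (-0.09)(3.024498) = -0.272205.
Therefore gamma(1) = -0.2722 (to 4 decimal places).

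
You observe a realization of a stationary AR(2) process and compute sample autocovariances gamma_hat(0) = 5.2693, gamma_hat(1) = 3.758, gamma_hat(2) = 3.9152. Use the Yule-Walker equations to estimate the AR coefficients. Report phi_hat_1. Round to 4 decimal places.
\hat\phi_{1} = 0.3730

The Yule-Walker equations for an AR(p) process read, in matrix form,
  Gamma_p phi = r_p,   with   (Gamma_p)_{ij} = gamma(|i - j|),
                       (r_p)_i = gamma(i),   i,j = 1..p.
Substitute the sample gammas (Toeplitz matrix and right-hand side of size 2):
  Gamma_p = [[5.2693, 3.758], [3.758, 5.2693]]
  r_p     = [3.758, 3.9152]
Written out:
  5.2693 phi_1 + 3.758 phi_2 = 3.758
  3.758 phi_1 + 5.2693 phi_2 = 3.9152
Solve by Cramer's rule:
  det = gamma(0)^2 - gamma(1)^2 = (5.2693)^2 - (3.758)^2 = 27.76552249 - 14.122564 = 13.64295849
  phi_hat_1 = [gamma(1) gamma(0) - gamma(1) gamma(2)] / det = [(3.758)(5.2693) - (3.758)(3.9152)] / 13.64295849 = 5.0887078 / 13.64295849 = 0.373
  phi_hat_2 = [gamma(0) gamma(2) - gamma(1)^2] / det = [(5.2693)(3.9152) - (3.758)^2] / 13.64295849 = 6.50779936 / 13.64295849 = 0.477
So phi_hat = [0.3730, 0.4770].
Therefore phi_hat_1 = 0.3730.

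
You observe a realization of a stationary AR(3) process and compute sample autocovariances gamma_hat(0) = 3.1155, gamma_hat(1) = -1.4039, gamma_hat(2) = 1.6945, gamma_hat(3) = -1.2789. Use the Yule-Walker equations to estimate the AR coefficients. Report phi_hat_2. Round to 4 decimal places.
\hat\phi_{2} = 0.3970

The Yule-Walker equations for an AR(p) process read, in matrix form,
  Gamma_p phi = r_p,   with   (Gamma_p)_{ij} = gamma(|i - j|),
                       (r_p)_i = gamma(i),   i,j = 1..p.
Substitute the sample gammas (Toeplitz matrix and right-hand side of size 3):
  Gamma_p = [[3.1155, -1.4039, 1.6945], [-1.4039, 3.1155, -1.4039], [1.6945, -1.4039, 3.1155]]
  r_p     = [-1.4039, 1.6945, -1.2789]
Written out (R1..R3):
  (R1) 3.1155 phi_1 - 1.4039 phi_2 + 1.6945 phi_3 = -1.4039
  (R2) -1.4039 phi_1 + 3.1155 phi_2 - 1.4039 phi_3 = 1.6945
  (R3) 1.6945 phi_1 - 1.4039 phi_2 + 3.1155 phi_3 = -1.2789
Gaussian elimination:
  R2 <- R2 - (-1.4039/3.1155) R1 = R2 - (-0.450618) R1:  2.482878 phi_2 - 0.640328 phi_3 = 1.061878
  R3 <- R3 - (1.6945/3.1155) R1 = R3 - (0.543893) R1:  -0.640328 phi_2 + 2.193873 phi_3 = -0.515328
  R3 <- R3 - (-0.640328/2.482878) R2 = R3 - (-0.257898) R2:  2.028734 phi_3 = -0.241472
Back-substitution:
  phi_hat_3 = -0.241472 / 2.028734 = -0.119026
  phi_hat_2 = (1.061878 - (-0.640328)(-0.119026)) / 2.482878 = 0.396984
  phi_hat_1 = (-1.4039 - (-1.4039)(0.396984) - (1.6945)(-0.119026)) / 3.1155 = -0.206992
So phi_hat = [-0.2070, 0.3970, -0.1190].
Therefore phi_hat_2 = 0.3970.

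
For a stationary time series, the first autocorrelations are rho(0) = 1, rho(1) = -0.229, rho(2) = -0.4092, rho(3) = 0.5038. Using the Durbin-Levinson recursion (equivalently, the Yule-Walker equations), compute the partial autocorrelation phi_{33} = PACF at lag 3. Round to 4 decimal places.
\phi_{33} = 0.3499

The PACF at lag k is phi_{kk}, the last component of the solution
to the Yule-Walker system G_k phi = r_k where
  (G_k)_{ij} = rho(|i - j|), (r_k)_i = rho(i), i,j = 1..k.
Equivalently, Durbin-Levinson gives phi_{kk} iteratively:
  phi_{11} = rho(1)
  phi_{kk} = [rho(k) - sum_{j=1..k-1} phi_{k-1,j} rho(k-j)]
            / [1 - sum_{j=1..k-1} phi_{k-1,j} rho(j)],
  phi_{k,j} = phi_{k-1,j} - phi_{kk} phi_{k-1,k-j},  j = 1..k-1.
Step k = 1:
  phi_11 = rho(1) = -0.229.
Step k = 2:
  phi_22 = [rho(2) - phi_11 rho(1)] / [1 - phi_11 rho(1)] = [-0.4092 - (-0.229)(-0.229)] / [1 - (-0.229)(-0.229)]
         = -0.461641 / 0.947559 = -0.48719.
  Update: phi_21 = phi_11 - phi_22 phi_11 = -0.229 - (-0.48719)(-0.229) = -0.340566.
Step k = 3:
  phi_33 = [rho(3) - phi_21 rho(2) - phi_22 rho(1)] / [1 - phi_21 rho(1) - phi_22 rho(2)]
    numerator   = 0.5038 - (-0.340566)(-0.4092) - (-0.48719)(-0.229) = 0.25287377
    denominator = 1 - (-0.340566)(-0.229) - (-0.48719)(-0.4092) = 0.72265225
  phi_33 = 0.25287377 / 0.72265225 = 0.3499.
Therefore phi_{33} = 0.3499.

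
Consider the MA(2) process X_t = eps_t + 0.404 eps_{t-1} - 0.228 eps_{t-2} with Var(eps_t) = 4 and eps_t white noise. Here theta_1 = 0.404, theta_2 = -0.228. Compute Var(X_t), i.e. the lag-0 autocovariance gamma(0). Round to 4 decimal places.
\gamma(0) = 4.8608

For an MA(q) process X_t = eps_t + sum_i theta_i eps_{t-i} with
Var(eps_t) = sigma^2, the variance is
  gamma(0) = sigma^2 * (1 + sum_i theta_i^2).
  sum_i theta_i^2 = (0.404)^2 + (-0.228)^2 = 0.163216 + 0.051984 = 0.2152.
  gamma(0) = 4 * (1 + 0.2152) = 4 * 1.2152 = 4.8608.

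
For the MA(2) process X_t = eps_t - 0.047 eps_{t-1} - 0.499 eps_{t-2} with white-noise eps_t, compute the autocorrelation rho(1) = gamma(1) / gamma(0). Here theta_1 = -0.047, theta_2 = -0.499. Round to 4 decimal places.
\rho(1) = -0.0188

For an MA(q) process with theta_0 = 1, the autocovariance is
  gamma(k) = sigma^2 * sum_{i=0..q-k} theta_i * theta_{i+k},
and rho(k) = gamma(k) / gamma(0). Sigma^2 cancels.
  numerator   = (1)*(-0.047) + (-0.047)*(-0.499) = -0.023547.
  denominator = (1)^2 + (-0.047)^2 + (-0.499)^2 = 1.25121.
  rho(1) = -0.023547 / 1.25121 = -0.0188.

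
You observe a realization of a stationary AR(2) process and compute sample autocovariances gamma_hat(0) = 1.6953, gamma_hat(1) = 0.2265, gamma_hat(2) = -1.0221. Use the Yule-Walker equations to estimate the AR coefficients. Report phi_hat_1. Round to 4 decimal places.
\hat\phi_{1} = 0.2180

The Yule-Walker equations for an AR(p) process read, in matrix form,
  Gamma_p phi = r_p,   with   (Gamma_p)_{ij} = gamma(|i - j|),
                       (r_p)_i = gamma(i),   i,j = 1..p.
Substitute the sample gammas (Toeplitz matrix and right-hand side of size 2):
  Gamma_p = [[1.6953, 0.2265], [0.2265, 1.6953]]
  r_p     = [0.2265, -1.0221]
Written out:
  1.6953 phi_1 + 0.2265 phi_2 = 0.2265
  0.2265 phi_1 + 1.6953 phi_2 = -1.0221
Solve by Cramer's rule:
  det = gamma(0)^2 - gamma(1)^2 = (1.6953)^2 - (0.2265)^2 = 2.87404209 - 0.05130225 = 2.82273984
  phi_hat_1 = [gamma(1) gamma(0) - gamma(1) gamma(2)] / det = [(0.2265)(1.6953) - (0.2265)(-1.0221)] / 2.82273984 = 0.6154911 / 2.82273984 = 0.218
  phi_hat_2 = [gamma(0) gamma(2) - gamma(1)^2] / det = [(1.6953)(-1.0221) - (0.2265)^2] / 2.82273984 = -1.78406838 / 2.82273984 = -0.632
So phi_hat = [0.2180, -0.6320].
Therefore phi_hat_1 = 0.2180.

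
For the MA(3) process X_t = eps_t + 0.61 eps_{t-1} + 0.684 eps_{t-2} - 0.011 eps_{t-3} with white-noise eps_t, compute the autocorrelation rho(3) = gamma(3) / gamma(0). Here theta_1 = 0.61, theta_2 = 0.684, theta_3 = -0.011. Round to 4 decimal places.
\rho(3) = -0.0060

For an MA(q) process with theta_0 = 1, the autocovariance is
  gamma(k) = sigma^2 * sum_{i=0..q-k} theta_i * theta_{i+k},
and rho(k) = gamma(k) / gamma(0). Sigma^2 cancels.
  numerator   = (1)*(-0.011) = -0.011.
  denominator = (1)^2 + (0.61)^2 + (0.684)^2 + (-0.011)^2 = 1.840077.
  rho(3) = -0.011 / 1.840077 = -0.0060.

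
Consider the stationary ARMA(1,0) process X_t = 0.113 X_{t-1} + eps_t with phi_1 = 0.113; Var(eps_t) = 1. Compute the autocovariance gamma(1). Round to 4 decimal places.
\gamma(1) = 0.1145

Multiply the model equation by X_{t-k} and take expectations. With theta_0 = psi_0 = 1 and psi_j the MA(infinity) weights, this gives
  gamma(k) - sum_i phi_i gamma(k-i) = c_k,
  c_k = sigma^2 * sum_{j=k..q} theta_j psi_{j-k}   (c_k = 0 for k > q),
using gamma(-m) = gamma(m).
Pure AR (q = 0): c_0 = sigma^2 = 1, c_k = 0 for k >= 1.
Equations for k = 0 and k = 1 (AR order 1):
  gamma(0) = phi_1 gamma(1) + c_0
  gamma(1) = phi_1 gamma(0) + c_1
Substituting the second into the first: gamma(0) (1 - phi_1^2) = c_0 + phi_1 c_1, so
  gamma(0) = c_0 / (1 - phi_1^2) = 1 / (1 - (0.113)^2) = 1 / 0.987231 = 1.012934.
  gamma(1) = phi_1 gamma(0) = (0.113)(1.012934) = 0.114462.
Therefore gamma(1) = 0.1145 (to 4 decimal places).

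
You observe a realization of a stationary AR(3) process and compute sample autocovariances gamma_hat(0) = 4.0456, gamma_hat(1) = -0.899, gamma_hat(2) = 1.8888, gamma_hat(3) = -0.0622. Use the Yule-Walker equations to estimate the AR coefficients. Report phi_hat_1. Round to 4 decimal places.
\hat\phi_{1} = -0.2050

The Yule-Walker equations for an AR(p) process read, in matrix form,
  Gamma_p phi = r_p,   with   (Gamma_p)_{ij} = gamma(|i - j|),
                       (r_p)_i = gamma(i),   i,j = 1..p.
Substitute the sample gammas (Toeplitz matrix and right-hand side of size 3):
  Gamma_p = [[4.0456, -0.899, 1.8888], [-0.899, 4.0456, -0.899], [1.8888, -0.899, 4.0456]]
  r_p     = [-0.899, 1.8888, -0.0622]
Written out (R1..R3):
  (R1) 4.0456 phi_1 - 0.899 phi_2 + 1.8888 phi_3 = -0.899
  (R2) -0.899 phi_1 + 4.0456 phi_2 - 0.899 phi_3 = 1.8888
  (R3) 1.8888 phi_1 - 0.899 phi_2 + 4.0456 phi_3 = -0.0622
Gaussian elimination:
  R2 <- R2 - (-0.899/4.0456) R1 = R2 - (-0.222217) R1:  3.845827 phi_2 - 0.479277 phi_3 = 1.689027
  R3 <- R3 - (1.8888/4.0456) R1 = R3 - (0.466878) R1:  -0.479277 phi_2 + 3.163762 phi_3 = 0.357523
  R3 <- R3 - (-0.479277/3.845827) R2 = R3 - (-0.124623) R2:  3.104033 phi_3 = 0.568014
Back-substitution:
  phi_hat_3 = 0.568014 / 3.104033 = 0.182992
  phi_hat_2 = (1.689027 - (-0.479277)(0.182992)) / 3.845827 = 0.461989
  phi_hat_1 = (-0.899 - (-0.899)(0.461989) - (1.8888)(0.182992)) / 4.0456 = -0.20499
So phi_hat = [-0.2050, 0.4620, 0.1830].
Therefore phi_hat_1 = -0.2050.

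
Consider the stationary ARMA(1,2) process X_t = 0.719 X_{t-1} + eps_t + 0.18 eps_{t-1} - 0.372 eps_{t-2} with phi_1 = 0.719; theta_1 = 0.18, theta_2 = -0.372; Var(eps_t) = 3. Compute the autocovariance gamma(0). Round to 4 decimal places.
\gamma(0) = 5.8922

Multiply the model equation by X_{t-k} and take expectations. With theta_0 = psi_0 = 1 and psi_j the MA(infinity) weights, this gives
  gamma(k) - sum_i phi_i gamma(k-i) = c_k,
  c_k = sigma^2 * sum_{j=k..q} theta_j psi_{j-k}   (c_k = 0 for k > q),
using gamma(-m) = gamma(m).
psi-weights needed (psi_j = theta_j + sum_i phi_i psi_{j-i}):
  psi_1 = theta_1 + phi_1 = 0.18 + (0.719) = 0.899
  psi_2 = theta_2 + phi_1 psi_1 = -0.372 + (0.719)(0.899) = 0.274381
Right-hand sides:
  c_0 = sigma^2 (1 + theta_1 psi_1 + theta_2 psi_2) = 3 * (1 + (0.18)(0.899) + (-0.372)(0.274381)) = 3 * 1.05975 = 3.179251
  c_1 = sigma^2 (theta_1 + theta_2 psi_1) = 3 * (0.18 + (-0.372)(0.899)) = -0.463284
  c_2 = sigma^2 theta_2 = 3 * (-0.372) = -1.116
Equations for k = 0 and k = 1 (AR order 1):
  gamma(0) = phi_1 gamma(1) + c_0
  gamma(1) = phi_1 gamma(0) + c_1
Substituting the second into the first: gamma(0) (1 - phi_1^2) = c_0 + phi_1 c_1, so
  gamma(0) = (c_0 + phi_1 c_1) / (1 - phi_1^2) = (3.179251 + (0.719)(-0.463284)) / (1 - (0.719)^2) = 2.84615 / 0.483039 = 5.892174.
Therefore gamma(0) = 5.8922 (to 4 decimal places).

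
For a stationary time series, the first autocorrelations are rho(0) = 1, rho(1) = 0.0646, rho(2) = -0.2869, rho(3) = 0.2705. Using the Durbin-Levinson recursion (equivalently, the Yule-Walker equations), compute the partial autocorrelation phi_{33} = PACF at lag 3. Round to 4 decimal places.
\phi_{33} = 0.3440

The PACF at lag k is phi_{kk}, the last component of the solution
to the Yule-Walker system G_k phi = r_k where
  (G_k)_{ij} = rho(|i - j|), (r_k)_i = rho(i), i,j = 1..k.
Equivalently, Durbin-Levinson gives phi_{kk} iteratively:
  phi_{11} = rho(1)
  phi_{kk} = [rho(k) - sum_{j=1..k-1} phi_{k-1,j} rho(k-j)]
            / [1 - sum_{j=1..k-1} phi_{k-1,j} rho(j)],
  phi_{k,j} = phi_{k-1,j} - phi_{kk} phi_{k-1,k-j},  j = 1..k-1.
Step k = 1:
  phi_11 = rho(1) = 0.0646.
Step k = 2:
  phi_22 = [rho(2) - phi_11 rho(1)] / [1 - phi_11 rho(1)] = [-0.2869 - (0.0646)(0.0646)] / [1 - (0.0646)(0.0646)]
         = -0.29107316 / 0.99582684 = -0.292293.
  Update: phi_21 = phi_11 - phi_22 phi_11 = 0.0646 - (-0.292293)(0.0646) = 0.083482.
Step k = 3:
  phi_33 = [rho(3) - phi_21 rho(2) - phi_22 rho(1)] / [1 - phi_21 rho(1) - phi_22 rho(2)]
    numerator   = 0.2705 - (0.083482)(-0.2869) - (-0.292293)(0.0646) = 0.31333315
    denominator = 1 - (0.083482)(0.0646) - (-0.292293)(-0.2869) = 0.91074821
  phi_33 = 0.31333315 / 0.91074821 = 0.344.
Therefore phi_{33} = 0.3440.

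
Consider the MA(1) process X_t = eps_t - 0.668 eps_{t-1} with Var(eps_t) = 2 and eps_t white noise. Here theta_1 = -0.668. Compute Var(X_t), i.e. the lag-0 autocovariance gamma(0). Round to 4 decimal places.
\gamma(0) = 2.8924

For an MA(q) process X_t = eps_t + sum_i theta_i eps_{t-i} with
Var(eps_t) = sigma^2, the variance is
  gamma(0) = sigma^2 * (1 + sum_i theta_i^2).
  sum_i theta_i^2 = (-0.668)^2 = 0.446224.
  gamma(0) = 2 * (1 + 0.446224) = 2 * 1.446224 = 2.892448, which rounds to 2.8924.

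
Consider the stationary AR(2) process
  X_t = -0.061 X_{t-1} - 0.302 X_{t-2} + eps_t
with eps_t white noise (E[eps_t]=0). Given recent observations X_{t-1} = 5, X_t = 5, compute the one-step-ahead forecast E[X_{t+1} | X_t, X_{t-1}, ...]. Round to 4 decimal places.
E[X_{t+1} \mid \mathcal F_t] = -1.8150

For an AR(p) model X_t = c + sum_i phi_i X_{t-i} + eps_t, the
one-step-ahead conditional mean is
  E[X_{t+1} | X_t, ...] = c + sum_i phi_i X_{t+1-i}.
Substitute known values:
  E[X_{t+1} | ...] = (-0.061) * (5) + (-0.302) * (5)
                   = -1.8150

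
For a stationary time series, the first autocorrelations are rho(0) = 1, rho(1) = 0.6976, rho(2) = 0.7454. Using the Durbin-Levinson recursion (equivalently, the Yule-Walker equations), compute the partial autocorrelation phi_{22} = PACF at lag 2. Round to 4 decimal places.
\phi_{22} = 0.5040

The PACF at lag k is phi_{kk}, the last component of the solution
to the Yule-Walker system G_k phi = r_k where
  (G_k)_{ij} = rho(|i - j|), (r_k)_i = rho(i), i,j = 1..k.
Equivalently, Durbin-Levinson gives phi_{kk} iteratively:
  phi_{11} = rho(1)
  phi_{kk} = [rho(k) - sum_{j=1..k-1} phi_{k-1,j} rho(k-j)]
            / [1 - sum_{j=1..k-1} phi_{k-1,j} rho(j)],
  phi_{k,j} = phi_{k-1,j} - phi_{kk} phi_{k-1,k-j},  j = 1..k-1.
Step k = 1:
  phi_11 = rho(1) = 0.6976.
Step k = 2:
  phi_22 = [rho(2) - phi_11 rho(1)] / [1 - phi_11 rho(1)] = [0.7454 - (0.6976)(0.6976)] / [1 - (0.6976)(0.6976)]
         = 0.25875424 / 0.51335424 = 0.504.
Therefore phi_{22} = 0.5040.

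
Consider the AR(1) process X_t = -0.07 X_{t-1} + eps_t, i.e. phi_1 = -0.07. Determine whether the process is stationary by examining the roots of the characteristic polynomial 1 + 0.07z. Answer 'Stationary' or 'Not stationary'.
\text{Stationary}

The AR(p) characteristic polynomial is P(z) = 1 + 0.07z.
Stationarity requires all roots to lie outside the unit circle, i.e. |z| > 1 for every root.
This is linear in z: 1 + (0.07) z = 0  =>  z = -1/(0.07) = -14.285714,  |z| = 14.285714.
Moduli of all roots: 14.2857.
All moduli strictly greater than 1? Yes.
Verdict: Stationary.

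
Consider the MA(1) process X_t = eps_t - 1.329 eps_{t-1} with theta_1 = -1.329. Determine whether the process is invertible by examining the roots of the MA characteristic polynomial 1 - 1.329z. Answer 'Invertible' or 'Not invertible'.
\text{Not invertible}

The MA(q) characteristic polynomial is P(z) = 1 - 1.329z.
Invertibility requires all roots to lie outside the unit circle, i.e. |z| > 1 for every root.
This is linear in z: 1 + (-1.329) z = 0  =>  z = -1/(-1.329) = 0.752445,  |z| = 0.752445.
Moduli of all roots: 0.7524.
All moduli strictly greater than 1? No.
Verdict: Not invertible.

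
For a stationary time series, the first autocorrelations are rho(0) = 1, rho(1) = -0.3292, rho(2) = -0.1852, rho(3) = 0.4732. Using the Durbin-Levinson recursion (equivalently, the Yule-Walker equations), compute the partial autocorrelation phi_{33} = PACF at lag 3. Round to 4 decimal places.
\phi_{33} = 0.3570

The PACF at lag k is phi_{kk}, the last component of the solution
to the Yule-Walker system G_k phi = r_k where
  (G_k)_{ij} = rho(|i - j|), (r_k)_i = rho(i), i,j = 1..k.
Equivalently, Durbin-Levinson gives phi_{kk} iteratively:
  phi_{11} = rho(1)
  phi_{kk} = [rho(k) - sum_{j=1..k-1} phi_{k-1,j} rho(k-j)]
            / [1 - sum_{j=1..k-1} phi_{k-1,j} rho(j)],
  phi_{k,j} = phi_{k-1,j} - phi_{kk} phi_{k-1,k-j},  j = 1..k-1.
Step k = 1:
  phi_11 = rho(1) = -0.3292.
Step k = 2:
  phi_22 = [rho(2) - phi_11 rho(1)] / [1 - phi_11 rho(1)] = [-0.1852 - (-0.3292)(-0.3292)] / [1 - (-0.3292)(-0.3292)]
         = -0.29357264 / 0.89162736 = -0.329255.
  Update: phi_21 = phi_11 - phi_22 phi_11 = -0.3292 - (-0.329255)(-0.3292) = -0.437591.
Step k = 3:
  phi_33 = [rho(3) - phi_21 rho(2) - phi_22 rho(1)] / [1 - phi_21 rho(1) - phi_22 rho(2)]
    numerator   = 0.4732 - (-0.437591)(-0.1852) - (-0.329255)(-0.3292) = 0.2837675
    denominator = 1 - (-0.437591)(-0.3292) - (-0.329255)(-0.1852) = 0.79496714
  phi_33 = 0.2837675 / 0.79496714 = 0.357.
Therefore phi_{33} = 0.3570.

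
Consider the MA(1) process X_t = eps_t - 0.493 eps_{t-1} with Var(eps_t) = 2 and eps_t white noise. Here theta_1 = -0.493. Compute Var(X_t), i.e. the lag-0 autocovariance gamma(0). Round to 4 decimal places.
\gamma(0) = 2.4861

For an MA(q) process X_t = eps_t + sum_i theta_i eps_{t-i} with
Var(eps_t) = sigma^2, the variance is
  gamma(0) = sigma^2 * (1 + sum_i theta_i^2).
  sum_i theta_i^2 = (-0.493)^2 = 0.243049.
  gamma(0) = 2 * (1 + 0.243049) = 2 * 1.243049 = 2.486098, which rounds to 2.4861.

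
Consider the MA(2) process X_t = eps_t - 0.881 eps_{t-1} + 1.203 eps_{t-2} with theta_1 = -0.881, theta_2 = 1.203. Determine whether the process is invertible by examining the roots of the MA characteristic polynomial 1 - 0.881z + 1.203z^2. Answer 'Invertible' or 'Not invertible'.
\text{Not invertible}

The MA(q) characteristic polynomial is P(z) = 1 - 0.881z + 1.203z^2.
Invertibility requires all roots to lie outside the unit circle, i.e. |z| > 1 for every root.
Set 1 + (-0.881) z + (1.203) z^2 = 0, i.e. a z^2 + b z + c = 0 with a = 1.203, b = -0.881, c = 1.
Discriminant D = b^2 - 4ac = (-0.881)^2 - 4*(1.203)*1 = 0.776161 - (4.812) = -4.035839.
D < 0, so the roots are the complex-conjugate pair z = (-b +/- i sqrt(-D)) / (2a) = 0.3662 +/- 0.835i.
For a conjugate pair |z|^2 = z * conj(z) = (product of roots) = c/a = 1/(1.203) = 0.831255, so |z| = sqrt(0.831255) = 0.9117 for both roots.
Moduli of all roots: 0.9117, 0.9117.
All moduli strictly greater than 1? No.
Verdict: Not invertible.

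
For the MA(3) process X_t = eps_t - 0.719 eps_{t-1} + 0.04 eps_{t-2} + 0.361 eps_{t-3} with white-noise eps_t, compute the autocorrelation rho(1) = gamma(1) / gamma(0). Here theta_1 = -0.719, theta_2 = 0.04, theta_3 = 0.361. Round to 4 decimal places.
\rho(1) = -0.4447

For an MA(q) process with theta_0 = 1, the autocovariance is
  gamma(k) = sigma^2 * sum_{i=0..q-k} theta_i * theta_{i+k},
and rho(k) = gamma(k) / gamma(0). Sigma^2 cancels.
  numerator   = (1)*(-0.719) + (-0.719)*(0.04) + (0.04)*(0.361) = -0.73332.
  denominator = (1)^2 + (-0.719)^2 + (0.04)^2 + (0.361)^2 = 1.648882.
  rho(1) = -0.73332 / 1.648882 = -0.4447.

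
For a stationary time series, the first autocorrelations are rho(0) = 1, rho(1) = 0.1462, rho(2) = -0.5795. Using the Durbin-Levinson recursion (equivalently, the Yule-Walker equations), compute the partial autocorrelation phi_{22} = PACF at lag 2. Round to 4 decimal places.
\phi_{22} = -0.6140

The PACF at lag k is phi_{kk}, the last component of the solution
to the Yule-Walker system G_k phi = r_k where
  (G_k)_{ij} = rho(|i - j|), (r_k)_i = rho(i), i,j = 1..k.
Equivalently, Durbin-Levinson gives phi_{kk} iteratively:
  phi_{11} = rho(1)
  phi_{kk} = [rho(k) - sum_{j=1..k-1} phi_{k-1,j} rho(k-j)]
            / [1 - sum_{j=1..k-1} phi_{k-1,j} rho(j)],
  phi_{k,j} = phi_{k-1,j} - phi_{kk} phi_{k-1,k-j},  j = 1..k-1.
Step k = 1:
  phi_11 = rho(1) = 0.1462.
Step k = 2:
  phi_22 = [rho(2) - phi_11 rho(1)] / [1 - phi_11 rho(1)] = [-0.5795 - (0.1462)(0.1462)] / [1 - (0.1462)(0.1462)]
         = -0.60087444 / 0.97862556 = -0.614.
Therefore phi_{22} = -0.6140.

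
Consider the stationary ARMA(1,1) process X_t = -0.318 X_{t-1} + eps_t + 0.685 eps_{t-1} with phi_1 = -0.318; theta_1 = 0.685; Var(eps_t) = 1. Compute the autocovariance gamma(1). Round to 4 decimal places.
\gamma(1) = 0.3194

Multiply the model equation by X_{t-k} and take expectations. With theta_0 = psi_0 = 1 and psi_j the MA(infinity) weights, this gives
  gamma(k) - sum_i phi_i gamma(k-i) = c_k,
  c_k = sigma^2 * sum_{j=k..q} theta_j psi_{j-k}   (c_k = 0 for k > q),
using gamma(-m) = gamma(m).
psi-weights needed (psi_j = theta_j + sum_i phi_i psi_{j-i}):
  psi_1 = theta_1 + phi_1 = 0.685 + (-0.318) = 0.367
Right-hand sides:
  c_0 = sigma^2 (1 + theta_1 psi_1) = 1 * (1 + (0.685)(0.367)) = 1 * 1.251395 = 1.251395
  c_1 = sigma^2 theta_1 = 1 * (0.685) = 0.685
  c_2 = 0
Equations for k = 0 and k = 1 (AR order 1):
  gamma(0) = phi_1 gamma(1) + c_0
  gamma(1) = phi_1 gamma(0) + c_1
Substituting the second into the first: gamma(0) (1 - phi_1^2) = c_0 + phi_1 c_1, so
  gamma(0) = (c_0 + phi_1 c_1) / (1 - phi_1^2) = (1.251395 + (-0.318)(0.685)) / (1 - (-0.318)^2) = 1.033565 / 0.898876 = 1.149842.
  gamma(1) = phi_1 gamma(0) + c_1 = (-0.318)(1.149842) + (0.685) = 0.31935.
Therefore gamma(1) = 0.3194 (to 4 decimal places).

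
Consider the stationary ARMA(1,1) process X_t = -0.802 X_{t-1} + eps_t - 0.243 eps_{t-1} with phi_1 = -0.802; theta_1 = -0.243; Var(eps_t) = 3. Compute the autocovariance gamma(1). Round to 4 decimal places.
\gamma(1) = -10.4989

Multiply the model equation by X_{t-k} and take expectations. With theta_0 = psi_0 = 1 and psi_j the MA(infinity) weights, this gives
  gamma(k) - sum_i phi_i gamma(k-i) = c_k,
  c_k = sigma^2 * sum_{j=k..q} theta_j psi_{j-k}   (c_k = 0 for k > q),
using gamma(-m) = gamma(m).
psi-weights needed (psi_j = theta_j + sum_i phi_i psi_{j-i}):
  psi_1 = theta_1 + phi_1 = -0.243 + (-0.802) = -1.045
Right-hand sides:
  c_0 = sigma^2 (1 + theta_1 psi_1) = 3 * (1 + (-0.243)(-1.045)) = 3 * 1.253935 = 3.761805
  c_1 = sigma^2 theta_1 = 3 * (-0.243) = -0.729
  c_2 = 0
Equations for k = 0 and k = 1 (AR order 1):
  gamma(0) = phi_1 gamma(1) + c_0
  gamma(1) = phi_1 gamma(0) + c_1
Substituting the second into the first: gamma(0) (1 - phi_1^2) = c_0 + phi_1 c_1, so
  gamma(0) = (c_0 + phi_1 c_1) / (1 - phi_1^2) = (3.761805 + (-0.802)(-0.729)) / (1 - (-0.802)^2) = 4.346463 / 0.356796 = 12.181927.
  gamma(1) = phi_1 gamma(0) + c_1 = (-0.802)(12.181927) + (-0.729) = -10.498906.
Therefore gamma(1) = -10.4989 (to 4 decimal places).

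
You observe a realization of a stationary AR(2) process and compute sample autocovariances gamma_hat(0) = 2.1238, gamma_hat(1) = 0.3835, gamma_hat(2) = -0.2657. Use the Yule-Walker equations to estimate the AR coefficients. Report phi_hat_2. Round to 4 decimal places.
\hat\phi_{2} = -0.1630

The Yule-Walker equations for an AR(p) process read, in matrix form,
  Gamma_p phi = r_p,   with   (Gamma_p)_{ij} = gamma(|i - j|),
                       (r_p)_i = gamma(i),   i,j = 1..p.
Substitute the sample gammas (Toeplitz matrix and right-hand side of size 2):
  Gamma_p = [[2.1238, 0.3835], [0.3835, 2.1238]]
  r_p     = [0.3835, -0.2657]
Written out:
  2.1238 phi_1 + 0.3835 phi_2 = 0.3835
  0.3835 phi_1 + 2.1238 phi_2 = -0.2657
Solve by Cramer's rule:
  det = gamma(0)^2 - gamma(1)^2 = (2.1238)^2 - (0.3835)^2 = 4.51052644 - 0.14707225 = 4.36345419
  phi_hat_1 = [gamma(1) gamma(0) - gamma(1) gamma(2)] / det = [(0.3835)(2.1238) - (0.3835)(-0.2657)] / 4.36345419 = 0.91637325 / 4.36345419 = 0.21
  phi_hat_2 = [gamma(0) gamma(2) - gamma(1)^2] / det = [(2.1238)(-0.2657) - (0.3835)^2] / 4.36345419 = -0.71136591 / 4.36345419 = -0.163
So phi_hat = [0.2100, -0.1630].
Therefore phi_hat_2 = -0.1630.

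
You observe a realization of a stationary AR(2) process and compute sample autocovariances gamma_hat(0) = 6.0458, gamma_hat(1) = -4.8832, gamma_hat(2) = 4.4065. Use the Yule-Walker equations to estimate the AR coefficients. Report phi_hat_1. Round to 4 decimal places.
\hat\phi_{1} = -0.6300

The Yule-Walker equations for an AR(p) process read, in matrix form,
  Gamma_p phi = r_p,   with   (Gamma_p)_{ij} = gamma(|i - j|),
                       (r_p)_i = gamma(i),   i,j = 1..p.
Substitute the sample gammas (Toeplitz matrix and right-hand side of size 2):
  Gamma_p = [[6.0458, -4.8832], [-4.8832, 6.0458]]
  r_p     = [-4.8832, 4.4065]
Written out:
  6.0458 phi_1 - 4.8832 phi_2 = -4.8832
  -4.8832 phi_1 + 6.0458 phi_2 = 4.4065
Solve by Cramer's rule:
  det = gamma(0)^2 - gamma(1)^2 = (6.0458)^2 - (-4.8832)^2 = 36.55169764 - 23.84564224 = 12.7060554
  phi_hat_1 = [gamma(1) gamma(0) - gamma(1) gamma(2)] / det = [(-4.8832)(6.0458) - (-4.8832)(4.4065)] / 12.7060554 = -8.00502976 / 12.7060554 = -0.63
  phi_hat_2 = [gamma(0) gamma(2) - gamma(1)^2] / det = [(6.0458)(4.4065) - (-4.8832)^2] / 12.7060554 = 2.79517546 / 12.7060554 = 0.22
So phi_hat = [-0.6300, 0.2200].
Therefore phi_hat_1 = -0.6300.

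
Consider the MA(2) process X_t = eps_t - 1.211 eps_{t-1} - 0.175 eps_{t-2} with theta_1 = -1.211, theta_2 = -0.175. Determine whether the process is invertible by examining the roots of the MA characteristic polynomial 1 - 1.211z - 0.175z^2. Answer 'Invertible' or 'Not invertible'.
\text{Not invertible}

The MA(q) characteristic polynomial is P(z) = 1 - 1.211z - 0.175z^2.
Invertibility requires all roots to lie outside the unit circle, i.e. |z| > 1 for every root.
Set 1 + (-1.211) z + (-0.175) z^2 = 0, i.e. a z^2 + b z + c = 0 with a = -0.175, b = -1.211, c = 1.
Discriminant D = b^2 - 4ac = (-1.211)^2 - 4*(-0.175)*1 = 1.466521 - (-0.7) = 2.166521.
D >= 0, so the roots are real: z = (-b +/- sqrt(D)) / (2a) = (1.211 +/- 1.471911) / (-0.35).
  z_1 = (1.211 + 1.471911) / (-0.35) = -7.6655,   |z_1| = 7.6655.
  z_2 = (1.211 - 1.471911) / (-0.35) = 0.7455,   |z_2| = 0.7455.
Moduli of all roots: 7.6655, 0.7455.
All moduli strictly greater than 1? No.
Verdict: Not invertible.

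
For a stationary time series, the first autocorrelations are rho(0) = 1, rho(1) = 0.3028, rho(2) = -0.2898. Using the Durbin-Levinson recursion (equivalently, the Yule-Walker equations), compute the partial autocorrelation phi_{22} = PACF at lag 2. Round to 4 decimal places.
\phi_{22} = -0.4200

The PACF at lag k is phi_{kk}, the last component of the solution
to the Yule-Walker system G_k phi = r_k where
  (G_k)_{ij} = rho(|i - j|), (r_k)_i = rho(i), i,j = 1..k.
Equivalently, Durbin-Levinson gives phi_{kk} iteratively:
  phi_{11} = rho(1)
  phi_{kk} = [rho(k) - sum_{j=1..k-1} phi_{k-1,j} rho(k-j)]
            / [1 - sum_{j=1..k-1} phi_{k-1,j} rho(j)],
  phi_{k,j} = phi_{k-1,j} - phi_{kk} phi_{k-1,k-j},  j = 1..k-1.
Step k = 1:
  phi_11 = rho(1) = 0.3028.
Step k = 2:
  phi_22 = [rho(2) - phi_11 rho(1)] / [1 - phi_11 rho(1)] = [-0.2898 - (0.3028)(0.3028)] / [1 - (0.3028)(0.3028)]
         = -0.38148784 / 0.90831216 = -0.42.
Therefore phi_{22} = -0.4200.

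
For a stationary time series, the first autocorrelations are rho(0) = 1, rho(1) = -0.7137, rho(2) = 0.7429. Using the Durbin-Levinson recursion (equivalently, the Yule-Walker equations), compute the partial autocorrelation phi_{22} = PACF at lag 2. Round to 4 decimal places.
\phi_{22} = 0.4760

The PACF at lag k is phi_{kk}, the last component of the solution
to the Yule-Walker system G_k phi = r_k where
  (G_k)_{ij} = rho(|i - j|), (r_k)_i = rho(i), i,j = 1..k.
Equivalently, Durbin-Levinson gives phi_{kk} iteratively:
  phi_{11} = rho(1)
  phi_{kk} = [rho(k) - sum_{j=1..k-1} phi_{k-1,j} rho(k-j)]
            / [1 - sum_{j=1..k-1} phi_{k-1,j} rho(j)],
  phi_{k,j} = phi_{k-1,j} - phi_{kk} phi_{k-1,k-j},  j = 1..k-1.
Step k = 1:
  phi_11 = rho(1) = -0.7137.
Step k = 2:
  phi_22 = [rho(2) - phi_11 rho(1)] / [1 - phi_11 rho(1)] = [0.7429 - (-0.7137)(-0.7137)] / [1 - (-0.7137)(-0.7137)]
         = 0.23353231 / 0.49063231 = 0.476.
Therefore phi_{22} = 0.4760.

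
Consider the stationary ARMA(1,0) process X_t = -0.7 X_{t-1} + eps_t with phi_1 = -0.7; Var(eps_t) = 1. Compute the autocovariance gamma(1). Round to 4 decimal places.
\gamma(1) = -1.3725

Multiply the model equation by X_{t-k} and take expectations. With theta_0 = psi_0 = 1 and psi_j the MA(infinity) weights, this gives
  gamma(k) - sum_i phi_i gamma(k-i) = c_k,
  c_k = sigma^2 * sum_{j=k..q} theta_j psi_{j-k}   (c_k = 0 for k > q),
using gamma(-m) = gamma(m).
Pure AR (q = 0): c_0 = sigma^2 = 1, c_k = 0 for k >= 1.
Equations for k = 0 and k = 1 (AR order 1):
  gamma(0) = phi_1 gamma(1) + c_0
  gamma(1) = phi_1 gamma(0) + c_1
Substituting the second into the first: gamma(0) (1 - phi_1^2) = c_0 + phi_1 c_1, so
  gamma(0) = c_0 / (1 - phi_1^2) = 1 / (1 - (-0.7)^2) = 1 / 0.51 = 1.960784.
  gamma(1) = phi_1 gamma(0) = (-0.7)(1.960784) = -1.372549.
Therefore gamma(1) = -1.3725 (to 4 decimal places).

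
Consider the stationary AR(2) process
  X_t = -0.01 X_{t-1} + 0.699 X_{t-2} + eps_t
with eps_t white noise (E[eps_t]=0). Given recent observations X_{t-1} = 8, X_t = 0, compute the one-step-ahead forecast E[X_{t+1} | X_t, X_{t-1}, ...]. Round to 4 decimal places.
E[X_{t+1} \mid \mathcal F_t] = 5.5920

For an AR(p) model X_t = c + sum_i phi_i X_{t-i} + eps_t, the
one-step-ahead conditional mean is
  E[X_{t+1} | X_t, ...] = c + sum_i phi_i X_{t+1-i}.
Substitute known values:
  E[X_{t+1} | ...] = (-0.01) * (0) + (0.699) * (8)
                   = 5.5920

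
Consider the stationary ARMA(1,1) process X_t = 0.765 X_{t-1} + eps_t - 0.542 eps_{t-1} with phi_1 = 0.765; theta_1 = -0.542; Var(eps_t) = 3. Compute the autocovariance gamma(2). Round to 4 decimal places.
\gamma(2) = 0.7223

Multiply the model equation by X_{t-k} and take expectations. With theta_0 = psi_0 = 1 and psi_j the MA(infinity) weights, this gives
  gamma(k) - sum_i phi_i gamma(k-i) = c_k,
  c_k = sigma^2 * sum_{j=k..q} theta_j psi_{j-k}   (c_k = 0 for k > q),
using gamma(-m) = gamma(m).
psi-weights needed (psi_j = theta_j + sum_i phi_i psi_{j-i}):
  psi_1 = theta_1 + phi_1 = -0.542 + (0.765) = 0.223
Right-hand sides:
  c_0 = sigma^2 (1 + theta_1 psi_1) = 3 * (1 + (-0.542)(0.223)) = 3 * 0.879134 = 2.637402
  c_1 = sigma^2 theta_1 = 3 * (-0.542) = -1.626
  c_2 = 0
Equations for k = 0 and k = 1 (AR order 1):
  gamma(0) = phi_1 gamma(1) + c_0
  gamma(1) = phi_1 gamma(0) + c_1
Substituting the second into the first: gamma(0) (1 - phi_1^2) = c_0 + phi_1 c_1, so
  gamma(0) = (c_0 + phi_1 c_1) / (1 - phi_1^2) = (2.637402 + (0.765)(-1.626)) / (1 - (0.765)^2) = 1.393512 / 0.414775 = 3.359682.
  gamma(1) = phi_1 gamma(0) + c_1 = (0.765)(3.359682) + (-1.626) = 0.944157.
For k = 2 (> q): gamma(2) = phi_1 gamma(1) = (0.765)(0.944157) = 0.72228.
Therefore gamma(2) = 0.7223 (to 4 decimal places).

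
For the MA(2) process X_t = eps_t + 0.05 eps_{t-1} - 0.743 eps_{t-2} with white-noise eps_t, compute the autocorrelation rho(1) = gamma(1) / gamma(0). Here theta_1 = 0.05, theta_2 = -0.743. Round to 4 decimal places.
\rho(1) = 0.0083

For an MA(q) process with theta_0 = 1, the autocovariance is
  gamma(k) = sigma^2 * sum_{i=0..q-k} theta_i * theta_{i+k},
and rho(k) = gamma(k) / gamma(0). Sigma^2 cancels.
  numerator   = (1)*(0.05) + (0.05)*(-0.743) = 0.01285.
  denominator = (1)^2 + (0.05)^2 + (-0.743)^2 = 1.554549.
  rho(1) = 0.01285 / 1.554549 = 0.0083.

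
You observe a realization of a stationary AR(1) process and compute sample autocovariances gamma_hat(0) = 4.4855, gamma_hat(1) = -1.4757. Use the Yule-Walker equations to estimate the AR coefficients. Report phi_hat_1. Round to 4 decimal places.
\hat\phi_{1} = -0.3290

The Yule-Walker equations for an AR(p) process read, in matrix form,
  Gamma_p phi = r_p,   with   (Gamma_p)_{ij} = gamma(|i - j|),
                       (r_p)_i = gamma(i),   i,j = 1..p.
Substitute the sample gammas (Toeplitz matrix and right-hand side of size 1):
  Gamma_p = [[4.4855]]
  r_p     = [-1.4757]
With p = 1 this is the single equation gamma(0) phi_1 = gamma(1):
  phi_hat_1 = gamma(1) / gamma(0) = -1.4757 / 4.4855 = -0.3290.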